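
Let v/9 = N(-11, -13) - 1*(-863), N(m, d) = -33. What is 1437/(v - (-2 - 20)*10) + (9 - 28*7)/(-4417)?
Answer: 7785259/33966730 ≈ 0.22920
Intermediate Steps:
v = 7470 (v = 9*(-33 - 1*(-863)) = 9*(-33 + 863) = 9*830 = 7470)
1437/(v - (-2 - 20)*10) + (9 - 28*7)/(-4417) = 1437/(7470 - (-2 - 20)*10) + (9 - 28*7)/(-4417) = 1437/(7470 - (-22)*10) + (9 - 196)*(-1/4417) = 1437/(7470 - 1*(-220)) - 187*(-1/4417) = 1437/(7470 + 220) + 187/4417 = 1437/7690 + 187/4417 = 7785259/33966730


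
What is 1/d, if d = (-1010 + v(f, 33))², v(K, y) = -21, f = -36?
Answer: 1/1062961 ≈ 9.4077e-7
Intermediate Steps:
d = 1062961 (d = (-1010 - 21)² = (-1031)² = 1062961)
1/d = 1/1062961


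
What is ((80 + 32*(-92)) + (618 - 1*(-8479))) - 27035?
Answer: -20802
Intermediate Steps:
((80 + 32*(-92)) + (618 - 1*(-8479))) - 27035 = ((80 - 2944) + (618 + 8479)) - 27035 = (-2864 + 9097) - 27035 = 6233 - 27035 = -20802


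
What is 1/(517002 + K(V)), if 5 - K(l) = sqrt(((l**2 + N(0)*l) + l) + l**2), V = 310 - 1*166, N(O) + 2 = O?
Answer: 517007/267296196721 + 12*sqrt(287)/267296196721 ≈ 1.9350e-6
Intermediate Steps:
N(O) = -2 + O
V = 144 (V = 310 - 166 = 144)
K(l) = 5 - sqrt(-l + 2*l**2) (K(l) = 5 - sqrt(((l**2 + (-2 + 0)*l) + l) + l**2) = 5 - sqrt(((l**2 - 2*l) + l) + l**2) = 5 - sqrt((l**2 - l) + l**2) = 5 - sqrt(-l + 2*l**2))
1/(517002 + K(V)) = 1/(517002 + (5 - sqrt(144*(-1 + 2*144)))) = 1/(517002 + (5 - sqrt(144*(-1 + 288)))) = 1/(517002 + (5 - sqrt(144*287))) = 1/(517002 + (5 - sqrt(41328))) = 1/(517002 + (5 - 12*sqrt(287))) = 1/(517007 - 12*sqrt(287))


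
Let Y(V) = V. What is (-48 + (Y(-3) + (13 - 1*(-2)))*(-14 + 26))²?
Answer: 9216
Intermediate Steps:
(-48 + (Y(-3) + (13 - 1*(-2)))*(-14 + 26))² = (-48 + (-3 + (13 - 1*(-2)))*(-14 + 26))² = (-48 + (-3 + (13 + 2))*12)² = (-48 + (-3 + 15)*12)² = (-48 + 12*12)² = (-48 + 144)² = 96² = 9216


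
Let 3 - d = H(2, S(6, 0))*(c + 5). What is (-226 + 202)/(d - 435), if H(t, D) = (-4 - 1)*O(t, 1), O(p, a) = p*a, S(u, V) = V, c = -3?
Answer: 6/103 ≈ 0.058252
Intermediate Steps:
O(p, a) = a*p
H(t, D) = -5*t (H(t, D) = (-4 - 1)*(1*t) = -5*t)
d = 23 (d = 3 - (-5*2)*(-3 + 5) = 3 - (-10)*2 = 3 - 1*(-20) = 3 + 20 = 23)
(-226 + 202)/(d - 435) = (-226 + 202)/(23 - 435) = -24/(-412) = -24*(-1/412) = 6/103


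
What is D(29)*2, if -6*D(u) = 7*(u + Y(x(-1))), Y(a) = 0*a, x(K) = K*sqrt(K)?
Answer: -203/3 ≈ -67.667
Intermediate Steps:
x(K) = K**(3/2)
Y(a) = 0
D(u) = -7*u/6 (D(u) = -7*(u + 0)/6 = -7*u/6)
D(29)*2 = -7/6*29*2 = -203/6*2 = -203/3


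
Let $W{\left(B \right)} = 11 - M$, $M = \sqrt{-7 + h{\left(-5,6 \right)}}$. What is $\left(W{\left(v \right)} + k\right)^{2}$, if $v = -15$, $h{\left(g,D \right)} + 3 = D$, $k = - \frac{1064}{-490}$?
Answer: $\frac{207621}{1225} - \frac{1844 i}{35} \approx 169.49 - 52.686 i$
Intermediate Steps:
$k = \frac{76}{35}$ ($k = \left(-1064\right) \left(- \frac{1}{490}\right) = \frac{76}{35} \approx 2.1714$)
$h{\left(g,D \right)} = -3 + D$
$M = 2 i$ ($M = \sqrt{-7 + \left(-3 + 6\right)} = \sqrt{-7 + 3} = \sqrt{-4} = 2 i \approx 2.0 i$)
$W{\left(B \right)} = 11 - 2 i$
$\left(W{\left(v \right)} + k\right)^{2} = \left(\left(11 - 2 i\right) + \frac{76}{35}\right)^{2} = \left(\frac{461}{35} - 2 i\right)^{2}$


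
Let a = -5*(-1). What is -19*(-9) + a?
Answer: 176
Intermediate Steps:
a = 5
-19*(-9) + a = -19*(-9) + 5 = 171 + 5 = 176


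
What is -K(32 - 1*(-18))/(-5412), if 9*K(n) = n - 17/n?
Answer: 2483/2435400 ≈ 0.0010195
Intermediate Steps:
K(n) = -17/(9*n) + n/9 (K(n) = (n - 17/n)/9 = -17/(9*n) + n/9)
-K(32 - 1*(-18))/(-5412) = -(-17 + (32 - 1*(-18))²)/(9*(32 - 1*(-18)))/(-5412) = -(-17 + (32 + 18)²)/(9*(32 + 18))*(-1)/5412 = -(⅑)*(-17 + 50²)/50*(-1)/5412 = -(⅑)*(1/50)*(-17 + 2500)*(-1)/5412 = -(⅑)*(1/50)*2483*(-1)/5412 = -2483*(-1)/(450*5412) = -1*(-2483/2435400) = 2483/2435400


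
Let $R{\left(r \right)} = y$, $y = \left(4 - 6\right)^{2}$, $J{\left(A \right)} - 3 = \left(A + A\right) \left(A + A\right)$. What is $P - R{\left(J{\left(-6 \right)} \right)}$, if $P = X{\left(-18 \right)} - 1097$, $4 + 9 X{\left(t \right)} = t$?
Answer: $- \frac{9931}{9} \approx -1103.4$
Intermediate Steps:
$X{\left(t \right)} = - \frac{4}{9} + \frac{t}{9}$
$J{\left(A \right)} = 3 + 4 A^{2}$ ($J{\left(A \right)} = 3 + \left(A + A\right) \left(A + A\right) = 3 + 2 A 2 A = 3 + 4 A^{2}$)
$y = 4$ ($y = \left(-2\right)^{2} = 4$)
$R{\left(r \right)} = 4$
$P = - \frac{9895}{9}$ ($P = \left(- \frac{4}{9} + \frac{1}{9} \left(-18\right)\right) - 1097 = \left(- \frac{4}{9} - 2\right) - 1097 = - \frac{22}{9} - 1097 = - \frac{9895}{9} \approx -1099.4$)
$P - R{\left(J{\left(-6 \right)} \right)} = - \frac{9895}{9} - 4 = - \frac{9931}{9}$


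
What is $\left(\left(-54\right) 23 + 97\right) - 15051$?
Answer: $-16196$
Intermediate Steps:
$\left(\left(-54\right) 23 + 97\right) - 15051 = \left(-1242 + 97\right) - 15051 = -1145 - 15051 = -16196$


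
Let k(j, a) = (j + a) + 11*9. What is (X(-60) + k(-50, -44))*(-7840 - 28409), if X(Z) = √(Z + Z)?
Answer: -181245 - 72498*I*√30 ≈ -1.8125e+5 - 3.9709e+5*I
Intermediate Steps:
k(j, a) = 99 + a + j (k(j, a) = (a + j) + 99 = 99 + a + j)
X(Z) = √2*√Z (X(Z) = √(2*Z) = √2*√Z)
(X(-60) + k(-50, -44))*(-7840 - 28409) = (√2*√(-60) + (99 - 44 - 50))*(-7840 - 28409) = (√2*(2*I*√15) + 5)*(-36249) = (2*I*√30 + 5)*(-36249) = (5 + 2*I*√30)*(-36249) = -181245 - 72498*I*√30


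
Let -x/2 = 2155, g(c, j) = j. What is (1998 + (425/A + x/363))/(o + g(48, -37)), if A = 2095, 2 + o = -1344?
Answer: -302114771/210350151 ≈ -1.4362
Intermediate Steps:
o = -1346 (o = -2 - 1344 = -1346)
x = -4310 (x = -2*2155 = -4310)
(1998 + (425/A + x/363))/(o + g(48, -37)) = (1998 + (425/2095 - 4310/363))/(-1346 - 37) = (1998 + (425*(1/2095) - 4310*1/363))/(-1383) = (1998 + (85/419 - 4310/363))*(-1/1383) = (1998 - 1775035/152097)*(-1/1383) = (302114771/152097)*(-1/1383) = -302114771/210350151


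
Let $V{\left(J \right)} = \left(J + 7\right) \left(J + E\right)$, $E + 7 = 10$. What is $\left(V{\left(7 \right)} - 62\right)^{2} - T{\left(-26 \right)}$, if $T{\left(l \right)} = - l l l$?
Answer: $-11492$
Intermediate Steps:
$E = 3$ ($E = -7 + 10 = 3$)
$T{\left(l \right)} = - l^{3}$ ($T{\left(l \right)} = - l^{2} l = - l^{3}$)
$V{\left(J \right)} = \left(3 + J\right) \left(7 + J\right)$ ($V{\left(J \right)} = \left(J + 7\right) \left(J + 3\right) = \left(7 + J\right) \left(3 + J\right) = \left(3 + J\right) \left(7 + J\right)$)
$\left(V{\left(7 \right)} - 62\right)^{2} - T{\left(-26 \right)} = \left(\left(21 + 7^{2} + 10 \cdot 7\right) - 62\right)^{2} - - \left(-26\right)^{3} = \left(\left(21 + 49 + 70\right) - 62\right)^{2} - \left(-1\right) \left(-17576\right) = \left(140 - 62\right)^{2} - 17576 = 78^{2} - 17576 = 6084 - 17576 = -11492$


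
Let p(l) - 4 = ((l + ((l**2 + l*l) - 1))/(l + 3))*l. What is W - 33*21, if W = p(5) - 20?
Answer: -2701/4 ≈ -675.25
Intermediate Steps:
p(l) = 4 + l*(-1 + l + 2*l**2)/(3 + l) (p(l) = 4 + ((l + ((l**2 + l*l) - 1))/(l + 3))*l = 4 + ((l + ((l**2 + l**2) - 1))/(3 + l))*l = 4 + ((l + (2*l**2 - 1))/(3 + l))*l = 4 + ((l + (-1 + 2*l**2))/(3 + l))*l = 4 + ((-1 + l + 2*l**2)/(3 + l))*l = 4 + l*(-1 + l + 2*l**2)/(3 + l))
W = 71/4 (W = (12 + 5**2 + 2*5**3 + 3*5)/(3 + 5) - 20 = (12 + 25 + 2*125 + 15)/8 - 20 = (12 + 25 + 250 + 15)/8 - 20 = (1/8)*302 - 20 = 151/4 - 20 = 71/4 ≈ 17.750)
W - 33*21 = 71/4 - 33*21 = 71/4 - 693 = -2701/4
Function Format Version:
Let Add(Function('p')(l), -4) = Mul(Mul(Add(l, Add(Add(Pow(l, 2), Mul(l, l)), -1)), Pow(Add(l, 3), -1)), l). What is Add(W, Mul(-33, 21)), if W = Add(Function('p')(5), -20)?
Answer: Rational(-2701, 4) ≈ -675.25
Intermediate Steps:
Function('p')(l) = Add(4, Mul(l, Pow(Add(3, l), -1), Add(-1, l, Mul(2, Pow(l, 2))))) (Function('p')(l) = Add(4, Mul(Mul(Add(l, Add(Add(Pow(l, 2), Mul(l, l)), -1)), Pow(Add(l, 3), -1)), l)) = Add(4, Mul(Mul(Add(l, Add(Add(Pow(l, 2), Pow(l, 2)), -1)), Pow(Add(3, l), -1)), l)) = Add(4, Mul(Mul(Add(l, Add(Mul(2, Pow(l, 2)), -1)), Pow(Add(3, l), -1)), l)) = Add(4, Mul(Mul(Add(l, Add(-1, Mul(2, Pow(l, 2)))), Pow(Add(3, l), -1)), l)) = Add(4, Mul(Mul(Add(-1, l, Mul(2, Pow(l, 2))), Pow(Add(3, l), -1)), l)) = Add(4, Mul(Mul(Pow(Add(3, l), -1), Add(-1, l, Mul(2, Pow(l, 2)))), l)) = Add(4, Mul(l, Pow(Add(3, l), -1), Add(-1, l, Mul(2, Pow(l, 2))))))
W = Rational(71, 4) (W = Add(Mul(Pow(Add(3, 5), -1), Add(12, Pow(5, 2), Mul(2, Pow(5, 3)), Mul(3, 5))), -20) = Add(Mul(Pow(8, -1), Add(12, 25, Mul(2, 125), 15)), -20) = Add(Mul(Rational(1, 8), Add(12, 25, 250, 15)), -20) = Add(Mul(Rational(1, 8), 302), -20) = Add(Rational(151, 4), -20) = Rational(71, 4) ≈ 17.750)
Add(W, Mul(-33, 21)) = Add(Rational(71, 4), Mul(-33, 21)) = Add(Rational(71, 4), -693) = Rational(-2701, 4)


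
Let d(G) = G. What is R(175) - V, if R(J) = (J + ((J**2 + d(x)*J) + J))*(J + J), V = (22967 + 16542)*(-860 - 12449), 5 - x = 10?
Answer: 536360281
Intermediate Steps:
x = -5 (x = 5 - 1*10 = 5 - 10 = -5)
V = -525825281 (V = 39509*(-13309) = -525825281)
R(J) = 2*J*(J**2 - 3*J) (R(J) = (J + ((J**2 - 5*J) + J))*(J + J) = (J + (J**2 - 4*J))*(2*J) = (J**2 - 3*J)*(2*J) = 2*J*(J**2 - 3*J))
R(175) - V = 2*175**2*(-3 + 175) - 1*(-525825281) = 2*30625*172 + 525825281 = 10535000 + 525825281 = 536360281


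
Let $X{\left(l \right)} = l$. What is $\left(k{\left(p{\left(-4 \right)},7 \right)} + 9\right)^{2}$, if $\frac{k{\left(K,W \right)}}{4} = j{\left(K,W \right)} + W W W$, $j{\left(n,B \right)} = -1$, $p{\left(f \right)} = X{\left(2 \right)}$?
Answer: $1896129$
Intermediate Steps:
$p{\left(f \right)} = 2$
$k{\left(K,W \right)} = -4 + 4 W^{3}$ ($k{\left(K,W \right)} = 4 \left(-1 + W W W\right) = 4 \left(-1 + W^{2} W\right) = 4 \left(-1 + W^{3}\right) = -4 + 4 W^{3}$)
$\left(k{\left(p{\left(-4 \right)},7 \right)} + 9\right)^{2} = \left(\left(-4 + 4 \cdot 7^{3}\right) + 9\right)^{2} = \left(\left(-4 + 4 \cdot 343\right) + 9\right)^{2} = \left(\left(-4 + 1372\right) + 9\right)^{2} = \left(1368 + 9\right)^{2} = 1377^{2} = 1896129$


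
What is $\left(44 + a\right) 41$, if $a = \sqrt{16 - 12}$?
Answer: $1886$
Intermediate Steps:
$a = 2$ ($a = \sqrt{4} = 2$)
$\left(44 + a\right) 41 = \left(44 + 2\right) 41 = 46 \cdot 41 = 1886$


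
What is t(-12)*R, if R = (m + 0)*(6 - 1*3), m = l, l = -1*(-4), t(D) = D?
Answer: -144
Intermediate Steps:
l = 4
m = 4
R = 12 (R = (4 + 0)*(6 - 1*3) = 4*(6 - 3) = 4*3 = 12)
t(-12)*R = -12*12 = -144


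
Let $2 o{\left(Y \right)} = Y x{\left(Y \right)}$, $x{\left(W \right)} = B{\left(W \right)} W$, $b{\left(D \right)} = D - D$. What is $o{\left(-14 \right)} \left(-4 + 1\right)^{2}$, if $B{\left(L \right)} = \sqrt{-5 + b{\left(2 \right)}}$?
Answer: $882 i \sqrt{5} \approx 1972.2 i$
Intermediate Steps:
$b{\left(D \right)} = 0$
$B{\left(L \right)} = i \sqrt{5}$ ($B{\left(L \right)} = \sqrt{-5 + 0} = \sqrt{-5} = i \sqrt{5}$)
$x{\left(W \right)} = i W \sqrt{5}$ ($x{\left(W \right)} = i \sqrt{5} W = i W \sqrt{5}$)
$o{\left(Y \right)} = \frac{i \sqrt{5} Y^{2}}{2}$ ($o{\left(Y \right)} = \frac{Y i Y \sqrt{5}}{2} = \frac{i \sqrt{5} Y^{2}}{2}$)
$o{\left(-14 \right)} \left(-4 + 1\right)^{2} = \frac{i \sqrt{5} \left(-14\right)^{2}}{2} \left(-4 + 1\right)^{2} = \frac{1}{2} i \sqrt{5} \cdot 196 \left(-3\right)^{2} = 98 i \sqrt{5} \cdot 9 = 882 i \sqrt{5}$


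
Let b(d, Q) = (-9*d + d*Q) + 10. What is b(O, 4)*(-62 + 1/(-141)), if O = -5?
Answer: -306005/141 ≈ -2170.3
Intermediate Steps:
b(d, Q) = 10 - 9*d + Q*d (b(d, Q) = (-9*d + Q*d) + 10 = 10 - 9*d + Q*d)
b(O, 4)*(-62 + 1/(-141)) = (10 - 9*(-5) + 4*(-5))*(-62 + 1/(-141)) = (10 + 45 - 20)*(-62 - 1/141) = 35*(-8743/141) = -306005/141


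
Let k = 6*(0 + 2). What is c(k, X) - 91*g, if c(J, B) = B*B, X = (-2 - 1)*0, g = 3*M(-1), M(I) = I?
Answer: 273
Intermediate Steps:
k = 12 (k = 6*2 = 12)
g = -3 (g = 3*(-1) = -3)
X = 0 (X = -3*0 = 0)
c(J, B) = B²
c(k, X) - 91*g = 0² - 91*(-3) = 0 + 273 = 273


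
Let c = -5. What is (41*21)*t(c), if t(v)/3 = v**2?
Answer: 64575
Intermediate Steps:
t(v) = 3*v**2
(41*21)*t(c) = (41*21)*(3*(-5)**2) = 861*(3*25) = 861*75 = 64575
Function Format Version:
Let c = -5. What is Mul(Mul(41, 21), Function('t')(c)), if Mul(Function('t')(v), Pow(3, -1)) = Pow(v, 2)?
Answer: 64575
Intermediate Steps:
Function('t')(v) = Mul(3, Pow(v, 2))
Mul(Mul(41, 21), Function('t')(c)) = Mul(Mul(41, 21), Mul(3, Pow(-5, 2))) = Mul(861, Mul(3, 25)) = Mul(861, 75) = 64575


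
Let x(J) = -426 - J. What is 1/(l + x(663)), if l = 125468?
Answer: 1/124379 ≈ 8.0399e-6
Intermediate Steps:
1/(l + x(663)) = 1/(125468 + (-426 - 1*663)) = 1/(125468 + (-426 - 663)) = 1/(125468 - 1089) = 1/124379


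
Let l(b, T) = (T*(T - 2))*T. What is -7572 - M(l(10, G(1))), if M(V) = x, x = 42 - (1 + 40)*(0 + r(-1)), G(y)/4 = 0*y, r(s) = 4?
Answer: -7450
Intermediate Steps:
G(y) = 0 (G(y) = 4*(0*y) = 4*0 = 0)
l(b, T) = T²*(-2 + T) (l(b, T) = (T*(-2 + T))*T = T²*(-2 + T))
x = -122 (x = 42 - (1 + 40)*(0 + 4) = 42 - 41*4 = 42 - 1*164 = 42 - 164 = -122)
M(V) = -122
-7572 - M(l(10, G(1))) = -7572 - 1*(-122) = -7572 + 122 = -7450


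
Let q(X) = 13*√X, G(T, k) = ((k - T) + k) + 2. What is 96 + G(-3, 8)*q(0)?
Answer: 96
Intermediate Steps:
G(T, k) = 2 - T + 2*k (G(T, k) = (-T + 2*k) + 2 = 2 - T + 2*k)
96 + G(-3, 8)*q(0) = 96 + (2 - 1*(-3) + 2*8)*(13*√0) = 96 + (2 + 3 + 16)*(13*0) = 96 + 21*0 = 96 + 0 = 96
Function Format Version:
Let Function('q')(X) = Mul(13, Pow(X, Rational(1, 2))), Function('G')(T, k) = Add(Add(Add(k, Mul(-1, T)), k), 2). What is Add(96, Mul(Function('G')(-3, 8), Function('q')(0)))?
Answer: 96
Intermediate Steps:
Function('G')(T, k) = Add(2, Mul(-1, T), Mul(2, k)) (Function('G')(T, k) = Add(Add(Mul(-1, T), Mul(2, k)), 2) = Add(2, Mul(-1, T), Mul(2, k)))
Add(96, Mul(Function('G')(-3, 8), Function('q')(0))) = Add(96, Mul(Add(2, Mul(-1, -3), Mul(2, 8)), Mul(13, Pow(0, Rational(1, 2))))) = Add(96, Mul(Add(2, 3, 16), Mul(13, 0))) = Add(96, Mul(21, 0)) = Add(96, 0) = 96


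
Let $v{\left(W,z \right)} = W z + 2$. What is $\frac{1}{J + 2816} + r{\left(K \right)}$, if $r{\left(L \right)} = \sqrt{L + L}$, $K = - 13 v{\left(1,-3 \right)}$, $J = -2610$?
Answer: $\frac{1}{206} + \sqrt{26} \approx 5.1039$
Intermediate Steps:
$v{\left(W,z \right)} = 2 + W z$
$K = 13$ ($K = - 13 \left(2 + 1 \left(-3\right)\right) = - 13 \left(2 - 3\right) = \left(-13\right) \left(-1\right) = 13$)
$r{\left(L \right)} = \sqrt{2} \sqrt{L}$ ($r{\left(L \right)} = \sqrt{2 L} = \sqrt{2} \sqrt{L}$)
$\frac{1}{J + 2816} + r{\left(K \right)} = \frac{1}{-2610 + 2816} + \sqrt{2} \sqrt{13} = \frac{1}{206} + \sqrt{26}$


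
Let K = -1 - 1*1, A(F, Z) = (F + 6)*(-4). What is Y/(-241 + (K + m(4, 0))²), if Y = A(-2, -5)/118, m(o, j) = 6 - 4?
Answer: 8/14219 ≈ 0.00056263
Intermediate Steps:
A(F, Z) = -24 - 4*F (A(F, Z) = (6 + F)*(-4) = -24 - 4*F)
m(o, j) = 2
K = -2 (K = -1 - 1 = -2)
Y = -8/59 (Y = (-24 - 4*(-2))/118 = (-24 + 8)*(1/118) = -16*1/118 = -8/59 ≈ -0.13559)
Y/(-241 + (K + m(4, 0))²) = -8/(59*(-241 + (-2 + 2)²)) = -8/(59*(-241 + 0²)) = -8/(59*(-241 + 0)) = -8/59/(-241) = -8/59*(-1/241) = 8/14219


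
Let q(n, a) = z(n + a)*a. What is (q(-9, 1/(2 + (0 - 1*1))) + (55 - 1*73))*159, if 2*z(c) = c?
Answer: -3498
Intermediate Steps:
z(c) = c/2
q(n, a) = a*(a/2 + n/2) (q(n, a) = ((n + a)/2)*a = ((a + n)/2)*a = (a/2 + n/2)*a = a*(a/2 + n/2))
(q(-9, 1/(2 + (0 - 1*1))) + (55 - 1*73))*159 = ((1/(2 + (0 - 1*1)) - 9)/(2*(2 + (0 - 1*1))) + (55 - 1*73))*159 = ((1/(2 + (0 - 1)) - 9)/(2*(2 + (0 - 1))) + (55 - 73))*159 = ((1/(2 - 1) - 9)/(2*(2 - 1)) - 18)*159 = ((1/2)*(1/1 - 9)/1 - 18)*159 = ((1/2)*1*(1 - 9) - 18)*159 = ((1/2)*1*(-8) - 18)*159 = (-4 - 18)*159 = -22*159 = -3498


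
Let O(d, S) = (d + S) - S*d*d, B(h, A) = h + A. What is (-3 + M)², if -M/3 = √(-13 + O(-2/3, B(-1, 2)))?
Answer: (3 + I*√118)² ≈ -109.0 + 65.177*I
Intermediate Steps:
B(h, A) = A + h
O(d, S) = S + d - S*d² (O(d, S) = (S + d) - S*d² = S + d - S*d²)
M = -I*√118 (M = -3*√(-13 + ((2 - 1) - 2/3 - (2 - 1)*(-2/3)²)) = -3*√(-13 + (1 - 2*⅓ - 1*1*(-2*⅓)²)) = -3*√(-13 + (1 - ⅔ - 1*1*(-⅔)²)) = -3*√(-13 + (1 - ⅔ - 1*1*4/9)) = -3*√(-13 + (1 - ⅔ - 4/9)) = -3*√(-13 - ⅑) = -I*√118 ≈ -10.863*I)
(-3 + M)² = (-3 - I*√118)²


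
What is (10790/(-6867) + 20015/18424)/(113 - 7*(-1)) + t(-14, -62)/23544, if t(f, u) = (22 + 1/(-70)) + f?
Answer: -2676307/722957760 ≈ -0.0037019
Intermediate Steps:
t(f, u) = 1539/70 + f (t(f, u) = (22 - 1/70) + f = 1539/70 + f)
(10790/(-6867) + 20015/18424)/(113 - 7*(-1)) + t(-14, -62)/23544 = (10790/(-6867) + 20015/18424)/(113 - 7*(-1)) + (1539/70 - 14)/23544 = (10790*(-1/6867) + 20015*(1/18424))/(113 + 7) + (559/70)*(1/23544) = (-10790/6867 + 20015/18424)/120 + 559/1648080 = -8764565/18073944*1/120 + 559/1648080 = -1752913/433774656 + 559/1648080 = -2676307/722957760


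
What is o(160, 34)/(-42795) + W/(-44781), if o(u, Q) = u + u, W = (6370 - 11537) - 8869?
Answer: 3553580/11614563 ≈ 0.30596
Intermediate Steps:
W = -14036 (W = -5167 - 8869 = -14036)
o(u, Q) = 2*u
o(160, 34)/(-42795) + W/(-44781) = (2*160)/(-42795) - 14036/(-44781) = 320*(-1/42795) - 14036*(-1/44781) = -64/8559 + 1276/4071 = 3553580/11614563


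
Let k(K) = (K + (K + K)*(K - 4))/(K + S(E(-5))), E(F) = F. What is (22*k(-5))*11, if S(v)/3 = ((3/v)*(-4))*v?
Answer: -20570/41 ≈ -501.71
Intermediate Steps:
S(v) = -36 (S(v) = 3*(((3/v)*(-4))*v) = 3*((-12/v)*v) = 3*(-12) = -36)
k(K) = (K + 2*K*(-4 + K))/(-36 + K) (k(K) = (K + (K + K)*(K - 4))/(K - 36) = (K + (2*K)*(-4 + K))/(-36 + K) = (K + 2*K*(-4 + K))/(-36 + K))
(22*k(-5))*11 = (22*(-5*(-7 + 2*(-5))/(-36 - 5)))*11 = (22*(-5*(-7 - 10)/(-41)))*11 = (22*(-5*(-1/41)*(-17)))*11 = (22*(-85/41))*11 = -1870/41*11 = -20570/41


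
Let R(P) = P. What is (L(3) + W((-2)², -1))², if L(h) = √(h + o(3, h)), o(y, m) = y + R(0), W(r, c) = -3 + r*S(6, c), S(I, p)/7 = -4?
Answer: (-115 + √6)² ≈ 12668.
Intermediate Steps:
S(I, p) = -28 (S(I, p) = 7*(-4) = -28)
W(r, c) = -3 - 28*r (W(r, c) = -3 + r*(-28) = -3 - 28*r)
o(y, m) = y (o(y, m) = y + 0 = y)
L(h) = √(3 + h) (L(h) = √(h + 3) = √(3 + h))
(L(3) + W((-2)², -1))² = (√(3 + 3) + (-3 - 28*(-2)²))² = (√6 + (-3 - 28*4))² = (√6 + (-3 - 112))² = (√6 - 115)² = (-115 + √6)²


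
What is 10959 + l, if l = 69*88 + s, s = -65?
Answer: 16966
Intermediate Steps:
l = 6007 (l = 69*88 - 65 = 6072 - 65 = 6007)
10959 + l = 10959 + 6007 = 16966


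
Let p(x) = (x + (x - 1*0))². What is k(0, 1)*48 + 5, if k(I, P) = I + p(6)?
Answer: 6917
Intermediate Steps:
p(x) = 4*x² (p(x) = (x + (x + 0))² = (x + x)² = (2*x)² = 4*x²)
k(I, P) = 144 + I (k(I, P) = I + 4*6² = I + 4*36 = I + 144 = 144 + I)
k(0, 1)*48 + 5 = (144 + 0)*48 + 5 = 144*48 + 5 = 6912 + 5 = 6917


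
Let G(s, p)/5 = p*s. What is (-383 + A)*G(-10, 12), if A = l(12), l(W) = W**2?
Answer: 143400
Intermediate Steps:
G(s, p) = 5*p*s (G(s, p) = 5*(p*s) = 5*p*s)
A = 144 (A = 12**2 = 144)
(-383 + A)*G(-10, 12) = (-383 + 144)*(5*12*(-10)) = -239*(-600) = 143400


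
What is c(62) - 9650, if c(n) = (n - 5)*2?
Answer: -9536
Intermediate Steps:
c(n) = -10 + 2*n (c(n) = (-5 + n)*2 = -10 + 2*n)
c(62) - 9650 = (-10 + 2*62) - 9650 = (-10 + 124) - 9650 = 114 - 9650 = -9536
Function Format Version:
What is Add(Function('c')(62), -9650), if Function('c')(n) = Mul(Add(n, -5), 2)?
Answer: -9536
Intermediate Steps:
Function('c')(n) = Add(-10, Mul(2, n)) (Function('c')(n) = Mul(Add(-5, n), 2) = Add(-10, Mul(2, n)))
Add(Function('c')(62), -9650) = Add(Add(-10, Mul(2, 62)), -9650) = Add(Add(-10, 124), -9650) = Add(114, -9650) = -9536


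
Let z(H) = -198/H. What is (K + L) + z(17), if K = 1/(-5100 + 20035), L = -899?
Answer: -231208718/253895 ≈ -910.65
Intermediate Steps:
K = 1/14935 ≈ 6.6957e-5
(K + L) + z(17) = (1/14935 - 899) - 198/17 = -13426564/14935 - 198*1/17 = -13426564/14935 - 198/17 = -231208718/253895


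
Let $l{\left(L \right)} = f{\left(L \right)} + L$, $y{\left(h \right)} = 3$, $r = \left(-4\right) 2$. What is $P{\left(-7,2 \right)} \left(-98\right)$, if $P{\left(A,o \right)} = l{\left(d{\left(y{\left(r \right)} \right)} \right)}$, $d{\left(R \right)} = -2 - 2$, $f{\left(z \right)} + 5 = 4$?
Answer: $490$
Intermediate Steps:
$f{\left(z \right)} = -1$ ($f{\left(z \right)} = -5 + 4 = -1$)
$r = -8$
$d{\left(R \right)} = -4$ ($d{\left(R \right)} = -2 - 2 = -4$)
$l{\left(L \right)} = -1 + L$
$P{\left(A,o \right)} = -5$ ($P{\left(A,o \right)} = -1 - 4 = -5$)
$P{\left(-7,2 \right)} \left(-98\right) = \left(-5\right) \left(-98\right) = 490$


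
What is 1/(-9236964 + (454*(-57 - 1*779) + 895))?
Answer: -1/9615613 ≈ -1.0400e-7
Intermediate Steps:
1/(-9236964 + (454*(-57 - 1*779) + 895)) = 1/(-9236964 + (454*(-57 - 779) + 895)) = 1/(-9236964 + (454*(-836) + 895)) = 1/(-9236964 + (-379544 + 895)) = 1/(-9236964 - 378649) = 1/(-9615613) = -1/9615613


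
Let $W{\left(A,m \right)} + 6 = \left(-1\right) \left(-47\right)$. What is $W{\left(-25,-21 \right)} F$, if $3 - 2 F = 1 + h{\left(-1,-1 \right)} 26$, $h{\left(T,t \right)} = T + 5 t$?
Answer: $3239$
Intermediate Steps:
$W{\left(A,m \right)} = 41$ ($W{\left(A,m \right)} = -6 - -47 = -6 + 47 = 41$)
$F = 79$ ($F = \frac{3}{2} - \frac{1 + \left(-1 + 5 \left(-1\right)\right) 26}{2} = \frac{3}{2} - \frac{1 + \left(-1 - 5\right) 26}{2} = \frac{3}{2} - \frac{1 - 156}{2} = \frac{3}{2} - - \frac{155}{2} = \frac{3}{2} + \frac{155}{2} = 79$)
$W{\left(-25,-21 \right)} F = 41 \cdot 79 = 3239$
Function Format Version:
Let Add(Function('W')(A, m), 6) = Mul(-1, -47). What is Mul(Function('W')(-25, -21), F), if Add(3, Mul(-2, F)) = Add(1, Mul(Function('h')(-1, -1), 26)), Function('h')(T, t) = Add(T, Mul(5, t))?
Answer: 3239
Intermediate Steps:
Function('W')(A, m) = 41 (Function('W')(A, m) = Add(-6, Mul(-1, -47)) = Add(-6, 47) = 41)
F = 79 (F = Add(Rational(3, 2), Mul(Rational(-1, 2), Add(1, Mul(Add(-1, Mul(5, -1)), 26)))) = Add(Rational(3, 2), Mul(Rational(-1, 2), Add(1, Mul(Add(-1, -5), 26)))) = Add(Rational(3, 2), Mul(Rational(-1, 2), Add(1, Mul(-6, 26)))) = Add(Rational(3, 2), Mul(Rational(-1, 2), Add(1, -156))) = Add(Rational(3, 2), Mul(Rational(-1, 2), -155)) = Add(Rational(3, 2), Rational(155, 2)) = 79)
Mul(Function('W')(-25, -21), F) = Mul(41, 79) = 3239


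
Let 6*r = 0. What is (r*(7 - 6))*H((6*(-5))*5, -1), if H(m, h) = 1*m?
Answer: 0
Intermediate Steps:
r = 0 (r = (1/6)*0 = 0)
H(m, h) = m
(r*(7 - 6))*H((6*(-5))*5, -1) = (0*(7 - 6))*((6*(-5))*5) = (0*1)*(-30*5) = 0*(-150) = 0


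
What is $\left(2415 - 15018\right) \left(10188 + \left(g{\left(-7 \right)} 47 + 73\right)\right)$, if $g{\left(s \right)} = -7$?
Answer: $-125172996$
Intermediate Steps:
$\left(2415 - 15018\right) \left(10188 + \left(g{\left(-7 \right)} 47 + 73\right)\right) = \left(2415 - 15018\right) \left(10188 + \left(\left(-7\right) 47 + 73\right)\right) = - 12603 \left(10188 + \left(-329 + 73\right)\right) = - 12603 \left(10188 - 256\right) = \left(-12603\right) 9932 = -125172996$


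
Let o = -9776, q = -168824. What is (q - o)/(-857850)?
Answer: 26508/142975 ≈ 0.18540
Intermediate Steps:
(q - o)/(-857850) = (-168824 - 1*(-9776))/(-857850) = (-168824 + 9776)*(-1/857850) = -159048*(-1/857850) = 26508/142975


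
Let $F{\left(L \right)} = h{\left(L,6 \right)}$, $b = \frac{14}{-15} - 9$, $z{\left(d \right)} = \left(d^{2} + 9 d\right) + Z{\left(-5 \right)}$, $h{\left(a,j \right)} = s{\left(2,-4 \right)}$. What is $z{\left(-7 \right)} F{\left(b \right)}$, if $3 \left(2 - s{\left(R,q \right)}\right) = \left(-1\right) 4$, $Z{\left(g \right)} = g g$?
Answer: $\frac{110}{3} \approx 36.667$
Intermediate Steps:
$Z{\left(g \right)} = g^{2}$
$s{\left(R,q \right)} = \frac{10}{3}$ ($s{\left(R,q \right)} = 2 - \frac{\left(-1\right) 4}{3} = 2 - - \frac{4}{3} = 2 + \frac{4}{3} = \frac{10}{3}$)
$h{\left(a,j \right)} = \frac{10}{3}$
$z{\left(d \right)} = 25 + d^{2} + 9 d$ ($z{\left(d \right)} = \left(d^{2} + 9 d\right) + \left(-5\right)^{2} = \left(d^{2} + 9 d\right) + 25 = 25 + d^{2} + 9 d$)
$b = - \frac{149}{15}$ ($b = 14 \left(- \frac{1}{15}\right) - 9 = - \frac{14}{15} - 9 = - \frac{149}{15} \approx -9.9333$)
$F{\left(L \right)} = \frac{10}{3}$
$z{\left(-7 \right)} F{\left(b \right)} = \left(25 + \left(-7\right)^{2} + 9 \left(-7\right)\right) \frac{10}{3} = \left(25 + 49 - 63\right) \frac{10}{3} = 11 \cdot \frac{10}{3} = \frac{110}{3}$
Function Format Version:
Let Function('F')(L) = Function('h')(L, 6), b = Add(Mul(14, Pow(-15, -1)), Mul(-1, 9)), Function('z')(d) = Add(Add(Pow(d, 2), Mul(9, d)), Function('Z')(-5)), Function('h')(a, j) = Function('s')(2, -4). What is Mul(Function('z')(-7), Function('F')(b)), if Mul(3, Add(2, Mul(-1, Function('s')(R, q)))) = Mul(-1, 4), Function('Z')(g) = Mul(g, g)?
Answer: Rational(110, 3) ≈ 36.667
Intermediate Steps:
Function('Z')(g) = Pow(g, 2)
Function('s')(R, q) = Rational(10, 3) (Function('s')(R, q) = Add(2, Mul(Rational(-1, 3), Mul(-1, 4))) = Add(2, Mul(Rational(-1, 3), -4)) = Add(2, Rational(4, 3)) = Rational(10, 3))
Function('h')(a, j) = Rational(10, 3)
Function('z')(d) = Add(25, Pow(d, 2), Mul(9, d)) (Function('z')(d) = Add(Add(Pow(d, 2), Mul(9, d)), Pow(-5, 2)) = Add(Add(Pow(d, 2), Mul(9, d)), 25) = Add(25, Pow(d, 2), Mul(9, d)))
b = Rational(-149, 15) (b = Add(Mul(14, Rational(-1, 15)), -9) = Add(Rational(-14, 15), -9) = Rational(-149, 15) ≈ -9.9333)
Function('F')(L) = Rational(10, 3)
Mul(Function('z')(-7), Function('F')(b)) = Mul(Add(25, Pow(-7, 2), Mul(9, -7)), Rational(10, 3)) = Mul(Add(25, 49, -63), Rational(10, 3)) = Mul(11, Rational(10, 3)) = Rational(110, 3)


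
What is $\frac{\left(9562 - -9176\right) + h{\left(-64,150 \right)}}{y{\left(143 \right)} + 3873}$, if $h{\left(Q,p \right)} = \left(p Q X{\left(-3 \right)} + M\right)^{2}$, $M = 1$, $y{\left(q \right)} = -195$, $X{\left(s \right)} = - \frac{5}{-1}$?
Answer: $\frac{2303922739}{3678} \approx 6.2641 \cdot 10^{5}$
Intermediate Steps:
$X{\left(s \right)} = 5$ ($X{\left(s \right)} = \left(-5\right) \left(-1\right) = 5$)
$h{\left(Q,p \right)} = \left(1 + 5 Q p\right)^{2}$ ($h{\left(Q,p \right)} = \left(p Q 5 + 1\right)^{2} = \left(Q p 5 + 1\right)^{2} = \left(5 Q p + 1\right)^{2} = \left(1 + 5 Q p\right)^{2}$)
$\frac{\left(9562 - -9176\right) + h{\left(-64,150 \right)}}{y{\left(143 \right)} + 3873} = \frac{\left(9562 - -9176\right) + \left(1 + 5 \left(-64\right) 150\right)^{2}}{-195 + 3873} = \frac{\left(9562 + 9176\right) + \left(1 - 48000\right)^{2}}{3678} = \left(18738 + \left(-47999\right)^{2}\right) \frac{1}{3678} = \left(18738 + 2303904001\right) \frac{1}{3678} = 2303922739 \cdot \frac{1}{3678} = \frac{2303922739}{3678}$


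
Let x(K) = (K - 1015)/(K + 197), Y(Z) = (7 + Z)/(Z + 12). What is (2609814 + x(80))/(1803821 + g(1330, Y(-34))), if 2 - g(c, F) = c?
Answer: 722917543/499290561 ≈ 1.4479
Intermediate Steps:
Y(Z) = (7 + Z)/(12 + Z)
g(c, F) = 2 - c
x(K) = (-1015 + K)/(197 + K)
(2609814 + x(80))/(1803821 + g(1330, Y(-34))) = (2609814 + (-1015 + 80)/(197 + 80))/(1803821 + (2 - 1*1330)) = (2609814 - 935/277)/(1803821 + (2 - 1330)) = (2609814 + (1/277)*(-935))/(1803821 - 1328) = (2609814 - 935/277)/1802493 = (722917543/277)*(1/1802493) = 722917543/499290561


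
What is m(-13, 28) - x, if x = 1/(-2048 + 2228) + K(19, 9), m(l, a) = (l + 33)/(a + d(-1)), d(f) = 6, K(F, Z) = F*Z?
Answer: -521477/3060 ≈ -170.42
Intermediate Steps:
m(l, a) = (33 + l)/(6 + a) (m(l, a) = (l + 33)/(a + 6) = (33 + l)/(6 + a))
x = 30781/180 (x = 1/(-2048 + 2228) + 19*9 = 1/180 + 171 = 30781/180 ≈ 171.01)
m(-13, 28) - x = (33 - 13)/(6 + 28) - 1*30781/180 = 20/34 - 30781/180 = (1/34)*20 - 30781/180 = 10/17 - 30781/180 = -521477/3060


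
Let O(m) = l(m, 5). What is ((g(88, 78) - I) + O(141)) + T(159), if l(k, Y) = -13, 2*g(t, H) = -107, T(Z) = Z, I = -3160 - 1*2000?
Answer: 10505/2 ≈ 5252.5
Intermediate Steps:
I = -5160 (I = -3160 - 2000 = -5160)
g(t, H) = -107/2 (g(t, H) = (½)*(-107) = -107/2)
O(m) = -13
((g(88, 78) - I) + O(141)) + T(159) = ((-107/2 - 1*(-5160)) - 13) + 159 = ((-107/2 + 5160) - 13) + 159 = (10213/2 - 13) + 159 = 10187/2 + 159 = 10505/2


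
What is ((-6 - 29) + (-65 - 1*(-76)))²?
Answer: 576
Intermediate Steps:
((-6 - 29) + (-65 - 1*(-76)))² = (-35 + (-65 + 76))² = (-35 + 11)² = (-24)² = 576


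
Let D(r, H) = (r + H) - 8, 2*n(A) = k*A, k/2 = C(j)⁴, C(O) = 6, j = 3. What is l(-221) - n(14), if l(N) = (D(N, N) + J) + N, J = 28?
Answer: -18787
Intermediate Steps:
k = 2592 (k = 2*6⁴ = 2*1296 = 2592)
n(A) = 1296*A (n(A) = (2592*A)/2 = 1296*A)
D(r, H) = -8 + H + r (D(r, H) = (H + r) - 8 = -8 + H + r)
l(N) = 20 + 3*N (l(N) = ((-8 + N + N) + 28) + N = ((-8 + 2*N) + 28) + N = (20 + 2*N) + N = 20 + 3*N)
l(-221) - n(14) = (20 + 3*(-221)) - 1296*14 = (20 - 663) - 1*18144 = -643 - 18144 = -18787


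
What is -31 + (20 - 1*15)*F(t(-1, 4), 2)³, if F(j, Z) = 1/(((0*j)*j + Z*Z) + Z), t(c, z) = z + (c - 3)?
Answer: -6691/216 ≈ -30.977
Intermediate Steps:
t(c, z) = -3 + c + z (t(c, z) = z + (-3 + c) = -3 + c + z)
F(j, Z) = 1/(Z + Z²) (F(j, Z) = 1/((0*j + Z²) + Z) = 1/((0 + Z²) + Z) = 1/(Z² + Z) = 1/(Z + Z²))
-31 + (20 - 1*15)*F(t(-1, 4), 2)³ = -31 + (20 - 1*15)*(1/(2*(1 + 2)))³ = -31 + (20 - 15)*((½)/3)³ = -31 + 5*((½)*(⅓))³ = -31 + 5*(⅙)³ = -31 + 5*(1/216) = -31 + 5/216 = -6691/216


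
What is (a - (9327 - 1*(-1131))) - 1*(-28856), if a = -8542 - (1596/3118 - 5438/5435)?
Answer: 83515654952/8473165 ≈ 9856.5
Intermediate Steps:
a = -72373634718/8473165 (a = -8542 - (1596*(1/3118) - 5438*1/5435) = -8542 - (798/1559 - 5438/5435) = -8542 - 1*(-4140712/8473165) = -8542 + 4140712/8473165 = -72373634718/8473165 ≈ -8541.5)
(a - (9327 - 1*(-1131))) - 1*(-28856) = (-72373634718/8473165 - (9327 - 1*(-1131))) - 1*(-28856) = (-72373634718/8473165 - (9327 + 1131)) + 28856 = (-72373634718/8473165 - 1*10458) + 28856 = (-72373634718/8473165 - 10458) + 28856 = -160985994288/8473165 + 28856 = 83515654952/8473165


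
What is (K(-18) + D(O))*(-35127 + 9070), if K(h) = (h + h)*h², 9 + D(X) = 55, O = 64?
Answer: 302730226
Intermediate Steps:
D(X) = 46 (D(X) = -9 + 55 = 46)
K(h) = 2*h³ (K(h) = (2*h)*h² = 2*h³)
(K(-18) + D(O))*(-35127 + 9070) = (2*(-18)³ + 46)*(-35127 + 9070) = (2*(-5832) + 46)*(-26057) = (-11664 + 46)*(-26057) = -11618*(-26057) = 302730226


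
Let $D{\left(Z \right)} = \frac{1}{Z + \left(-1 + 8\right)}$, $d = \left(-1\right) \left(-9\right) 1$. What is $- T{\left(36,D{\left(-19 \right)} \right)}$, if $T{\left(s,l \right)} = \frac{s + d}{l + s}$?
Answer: $- \frac{540}{431} \approx -1.2529$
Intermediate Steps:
$d = 9$ ($d = 9 \cdot 1 = 9$)
$D{\left(Z \right)} = \frac{1}{7 + Z}$ ($D{\left(Z \right)} = \frac{1}{Z + 7} = \frac{1}{7 + Z}$)
$T{\left(s,l \right)} = \frac{9 + s}{l + s}$ ($T{\left(s,l \right)} = \frac{s + 9}{l + s} = \frac{9 + s}{l + s}$)
$- T{\left(36,D{\left(-19 \right)} \right)} = - \frac{9 + 36}{\frac{1}{7 - 19} + 36} = - \frac{45}{\frac{1}{-12} + 36} = - \frac{45}{- \frac{1}{12} + 36} = - \frac{45}{\frac{431}{12}} = - \frac{12 \cdot 45}{431} = \left(-1\right) \frac{540}{431} = - \frac{540}{431}$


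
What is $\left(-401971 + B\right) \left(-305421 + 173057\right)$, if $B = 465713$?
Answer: $-8437146088$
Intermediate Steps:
$\left(-401971 + B\right) \left(-305421 + 173057\right) = \left(-401971 + 465713\right) \left(-305421 + 173057\right) = 63742 \left(-132364\right) = -8437146088$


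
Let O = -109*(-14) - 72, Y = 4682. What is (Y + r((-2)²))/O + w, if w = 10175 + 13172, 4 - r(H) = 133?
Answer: 33951091/1454 ≈ 23350.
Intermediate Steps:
r(H) = -129 (r(H) = 4 - 1*133 = 4 - 133 = -129)
w = 23347
O = 1454 (O = 1526 - 72 = 1454)
(Y + r((-2)²))/O + w = (4682 - 129)/1454 + 23347 = 4553*(1/1454) + 23347 = 4553/1454 + 23347 = 33951091/1454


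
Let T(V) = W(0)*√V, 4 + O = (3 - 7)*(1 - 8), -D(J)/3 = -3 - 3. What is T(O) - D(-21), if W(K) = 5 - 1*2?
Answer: -18 + 6*√6 ≈ -3.3031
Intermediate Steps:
D(J) = 18 (D(J) = -3*(-3 - 3) = -3*(-6) = 18)
O = 24 (O = -4 + (3 - 7)*(1 - 8) = -4 - 4*(-7) = -4 + 28 = 24)
W(K) = 3 (W(K) = 5 - 2 = 3)
T(V) = 3*√V
T(O) - D(-21) = 3*√24 - 1*18 = 3*(2*√6) - 18 = 6*√6 - 18 = -18 + 6*√6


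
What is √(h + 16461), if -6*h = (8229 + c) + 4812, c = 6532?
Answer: √475158/6 ≈ 114.89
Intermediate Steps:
h = -19573/6 (h = -((8229 + 6532) + 4812)/6 = -(14761 + 4812)/6 = -⅙*19573 = -19573/6 ≈ -3262.2)
√(h + 16461) = √(-19573/6 + 16461) = √(79193/6) = √475158/6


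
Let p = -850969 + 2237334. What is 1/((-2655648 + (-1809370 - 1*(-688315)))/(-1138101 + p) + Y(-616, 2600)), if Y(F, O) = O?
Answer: 248264/641709697 ≈ 0.00038688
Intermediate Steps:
p = 1386365
1/((-2655648 + (-1809370 - 1*(-688315)))/(-1138101 + p) + Y(-616, 2600)) = 1/((-2655648 + (-1809370 - 1*(-688315)))/(-1138101 + 1386365) + 2600) = 1/((-2655648 + (-1809370 + 688315))/248264 + 2600) = 1/((-2655648 - 1121055)*(1/248264) + 2600) = 1/(-3776703*1/248264 + 2600) = 1/(-3776703/248264 + 2600) = 1/(641709697/248264) = 248264/641709697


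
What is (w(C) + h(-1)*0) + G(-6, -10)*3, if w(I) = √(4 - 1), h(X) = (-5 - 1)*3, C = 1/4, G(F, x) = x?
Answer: -30 + √3 ≈ -28.268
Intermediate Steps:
C = ¼ ≈ 0.25000
h(X) = -18 (h(X) = -6*3 = -18)
w(I) = √3
(w(C) + h(-1)*0) + G(-6, -10)*3 = (√3 - 18*0) - 10*3 = (√3 + 0) - 30 = √3 - 30 = -30 + √3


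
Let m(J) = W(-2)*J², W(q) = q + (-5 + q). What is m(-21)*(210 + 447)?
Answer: -2607633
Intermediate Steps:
W(q) = -5 + 2*q
m(J) = -9*J² (m(J) = (-5 + 2*(-2))*J² = (-5 - 4)*J² = -9*J²)
m(-21)*(210 + 447) = (-9*(-21)²)*(210 + 447) = -9*441*657 = -3969*657 = -2607633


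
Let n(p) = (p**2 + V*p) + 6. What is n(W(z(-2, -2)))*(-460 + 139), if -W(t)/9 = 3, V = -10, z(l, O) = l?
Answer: -322605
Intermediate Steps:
W(t) = -27 (W(t) = -9*3 = -27)
n(p) = 6 + p**2 - 10*p (n(p) = (p**2 - 10*p) + 6 = 6 + p**2 - 10*p)
n(W(z(-2, -2)))*(-460 + 139) = (6 + (-27)**2 - 10*(-27))*(-460 + 139) = (6 + 729 + 270)*(-321) = 1005*(-321) = -322605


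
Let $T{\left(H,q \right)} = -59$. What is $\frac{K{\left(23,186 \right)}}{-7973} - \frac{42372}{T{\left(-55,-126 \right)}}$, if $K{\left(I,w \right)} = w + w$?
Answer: $\frac{337810008}{470407} \approx 718.12$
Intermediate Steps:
$K{\left(I,w \right)} = 2 w$
$\frac{K{\left(23,186 \right)}}{-7973} - \frac{42372}{T{\left(-55,-126 \right)}} = \frac{2 \cdot 186}{-7973} - \frac{42372}{-59} = 372 \left(- \frac{1}{7973}\right) - - \frac{42372}{59} = - \frac{372}{7973} + \frac{42372}{59} = \frac{337810008}{470407}$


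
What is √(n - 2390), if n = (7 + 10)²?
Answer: I*√2101 ≈ 45.837*I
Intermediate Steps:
n = 289 (n = 17² = 289)
√(n - 2390) = √(289 - 2390) = √(-2101) = I*√2101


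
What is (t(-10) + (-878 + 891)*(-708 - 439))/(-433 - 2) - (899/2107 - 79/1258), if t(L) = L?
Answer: 39130139411/1153013610 ≈ 33.937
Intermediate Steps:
(t(-10) + (-878 + 891)*(-708 - 439))/(-433 - 2) - (899/2107 - 79/1258) = (-10 + (-878 + 891)*(-708 - 439))/(-433 - 2) - (899/2107 - 79/1258) = (-10 + 13*(-1147))/(-435) - (899*(1/2107) - 79*1/1258) = (-10 - 14911)*(-1/435) - (899/2107 - 79/1258) = -14921*(-1/435) - 1*964489/2650606 = 14921/435 - 964489/2650606 = 39130139411/1153013610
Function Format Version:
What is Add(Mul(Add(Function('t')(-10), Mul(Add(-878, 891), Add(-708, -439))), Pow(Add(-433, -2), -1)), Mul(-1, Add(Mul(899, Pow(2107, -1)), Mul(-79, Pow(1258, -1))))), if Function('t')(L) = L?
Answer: Rational(39130139411, 1153013610) ≈ 33.937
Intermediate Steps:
Add(Mul(Add(Function('t')(-10), Mul(Add(-878, 891), Add(-708, -439))), Pow(Add(-433, -2), -1)), Mul(-1, Add(Mul(899, Pow(2107, -1)), Mul(-79, Pow(1258, -1))))) = Add(Mul(Add(-10, Mul(Add(-878, 891), Add(-708, -439))), Pow(Add(-433, -2), -1)), Mul(-1, Add(Mul(899, Pow(2107, -1)), Mul(-79, Pow(1258, -1))))) = Add(Mul(Add(-10, Mul(13, -1147)), Pow(-435, -1)), Mul(-1, Add(Mul(899, Rational(1, 2107)), Mul(-79, Rational(1, 1258))))) = Add(Mul(Add(-10, -14911), Rational(-1, 435)), Mul(-1, Add(Rational(899, 2107), Rational(-79, 1258)))) = Add(Mul(-14921, Rational(-1, 435)), Mul(-1, Rational(964489, 2650606))) = Add(Rational(14921, 435), Rational(-964489, 2650606)) = Rational(39130139411, 1153013610)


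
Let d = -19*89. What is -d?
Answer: 1691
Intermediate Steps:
d = -1691
-d = -1*(-1691) = 1691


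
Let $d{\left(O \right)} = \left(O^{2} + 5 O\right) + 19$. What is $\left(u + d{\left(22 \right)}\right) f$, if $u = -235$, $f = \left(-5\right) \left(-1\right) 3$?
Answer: $5670$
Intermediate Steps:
$f = 15$ ($f = 5 \cdot 3 = 15$)
$d{\left(O \right)} = 19 + O^{2} + 5 O$
$\left(u + d{\left(22 \right)}\right) f = \left(-235 + \left(19 + 22^{2} + 5 \cdot 22\right)\right) 15 = \left(-235 + \left(19 + 484 + 110\right)\right) 15 = \left(-235 + 613\right) 15 = 378 \cdot 15 = 5670$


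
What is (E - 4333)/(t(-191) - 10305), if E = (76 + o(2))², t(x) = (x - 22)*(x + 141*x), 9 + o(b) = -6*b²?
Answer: -828/1922227 ≈ -0.00043075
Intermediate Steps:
o(b) = -9 - 6*b²
t(x) = 142*x*(-22 + x) (t(x) = (-22 + x)*(142*x) = 142*x*(-22 + x))
E = 1849 (E = (76 + (-9 - 6*2²))² = (76 + (-9 - 6*4))² = (76 + (-9 - 24))² = (76 - 33)² = 43² = 1849)
(E - 4333)/(t(-191) - 10305) = (1849 - 4333)/(142*(-191)*(-22 - 191) - 10305) = -2484/(142*(-191)*(-213) - 10305) = -2484/(5776986 - 10305) = -2484/5766681 = -2484*1/5766681 = -828/1922227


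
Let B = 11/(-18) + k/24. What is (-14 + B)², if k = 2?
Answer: 273529/1296 ≈ 211.06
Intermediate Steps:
B = -19/36 (B = 11/(-18) + 2/24 = 11*(-1/18) + 2*(1/24) = -11/18 + 1/12 = -19/36 ≈ -0.52778)
(-14 + B)² = (-14 - 19/36)² = (-523/36)² = 273529/1296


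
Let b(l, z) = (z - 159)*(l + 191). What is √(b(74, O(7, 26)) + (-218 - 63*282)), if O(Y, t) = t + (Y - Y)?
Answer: I*√53229 ≈ 230.71*I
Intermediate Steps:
O(Y, t) = t (O(Y, t) = t + 0 = t)
b(l, z) = (-159 + z)*(191 + l)
√(b(74, O(7, 26)) + (-218 - 63*282)) = √((-30369 - 159*74 + 191*26 + 74*26) + (-218 - 63*282)) = √((-30369 - 11766 + 4966 + 1924) + (-218 - 17766)) = √(-35245 - 17984) = √(-53229) = I*√53229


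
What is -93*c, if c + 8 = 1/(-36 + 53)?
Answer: 12555/17 ≈ 738.53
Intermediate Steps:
c = -135/17 (c = -8 + 1/(-36 + 53) = -8 + 1/17 = -135/17 ≈ -7.9412)
-93*c = -93*(-135/17) = 12555/17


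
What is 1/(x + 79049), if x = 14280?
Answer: 1/93329 ≈ 1.0715e-5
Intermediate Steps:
1/(x + 79049) = 1/(14280 + 79049) = 1/93329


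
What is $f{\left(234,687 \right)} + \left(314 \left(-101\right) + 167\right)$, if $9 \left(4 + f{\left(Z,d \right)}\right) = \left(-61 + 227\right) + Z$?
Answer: $- \frac{283559}{9} \approx -31507.0$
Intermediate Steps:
$f{\left(Z,d \right)} = \frac{130}{9} + \frac{Z}{9}$ ($f{\left(Z,d \right)} = -4 + \frac{\left(-61 + 227\right) + Z}{9} = -4 + \frac{166 + Z}{9} = -4 + \left(\frac{166}{9} + \frac{Z}{9}\right) = \frac{130}{9} + \frac{Z}{9}$)
$f{\left(234,687 \right)} + \left(314 \left(-101\right) + 167\right) = \left(\frac{130}{9} + \frac{1}{9} \cdot 234\right) + \left(314 \left(-101\right) + 167\right) = \left(\frac{130}{9} + 26\right) + \left(-31714 + 167\right) = \frac{364}{9} - 31547 = - \frac{283559}{9}$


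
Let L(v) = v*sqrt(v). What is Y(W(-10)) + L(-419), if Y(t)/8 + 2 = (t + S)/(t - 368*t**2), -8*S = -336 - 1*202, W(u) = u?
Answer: -294709/18405 - 419*I*sqrt(419) ≈ -16.012 - 8576.7*I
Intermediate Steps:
L(v) = v**(3/2)
S = 269/4 (S = -(-336 - 1*202)/8 = -(-336 - 202)/8 = -1/8*(-538) = 269/4 ≈ 67.250)
Y(t) = -16 + 8*(269/4 + t)/(t - 368*t**2) (Y(t) = -16 + 8*((t + 269/4)/(t - 368*t**2)) = -16 + 8*((269/4 + t)/(t - 368*t**2)) = -16 + 8*(269/4 + t)/(t - 368*t**2))
Y(W(-10)) + L(-419) = 2*(-269 - 2944*(-10)**2 + 4*(-10))/(-10*(-1 + 368*(-10))) + (-419)**(3/2) = 2*(-1/10)*(-269 - 2944*100 - 40)/(-1 - 3680) - 419*I*sqrt(419) = 2*(-1/10)*(-269 - 294400 - 40)/(-3681) - 419*I*sqrt(419) = 2*(-1/10)*(-1/3681)*(-294709) - 419*I*sqrt(419) = -294709/18405 - 419*I*sqrt(419)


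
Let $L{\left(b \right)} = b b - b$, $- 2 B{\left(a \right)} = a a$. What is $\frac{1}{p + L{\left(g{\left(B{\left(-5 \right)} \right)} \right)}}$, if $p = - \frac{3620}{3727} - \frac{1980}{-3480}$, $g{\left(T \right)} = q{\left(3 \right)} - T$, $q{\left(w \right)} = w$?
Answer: $\frac{432332}{96992679} \approx 0.0044574$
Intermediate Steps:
$B{\left(a \right)} = - \frac{a^{2}}{2}$ ($B{\left(a \right)} = - \frac{a a}{2} = - \frac{a^{2}}{2}$)
$g{\left(T \right)} = 3 - T$
$L{\left(b \right)} = b^{2} - b$
$p = - \frac{86969}{216166}$ ($p = \left(-3620\right) \frac{1}{3727} - - \frac{33}{58} = - \frac{3620}{3727} + \frac{33}{58} = - \frac{86969}{216166} \approx -0.40233$)
$\frac{1}{p + L{\left(g{\left(B{\left(-5 \right)} \right)} \right)}} = \frac{1}{- \frac{86969}{216166} + \left(3 - - \frac{\left(-5\right)^{2}}{2}\right) \left(-1 - \left(-3 - \frac{\left(-5\right)^{2}}{2}\right)\right)} = \frac{1}{- \frac{86969}{216166} + \left(3 - \left(- \frac{1}{2}\right) 25\right) \left(-1 - \left(-3 - \frac{25}{2}\right)\right)} = \frac{1}{- \frac{86969}{216166} + \left(3 - - \frac{25}{2}\right) \left(-1 + \left(3 - - \frac{25}{2}\right)\right)} = \frac{1}{- \frac{86969}{216166} + \left(3 + \frac{25}{2}\right) \left(-1 + \left(3 + \frac{25}{2}\right)\right)} = \frac{1}{- \frac{86969}{216166} + \frac{31 \left(-1 + \frac{31}{2}\right)}{2}} = \frac{1}{- \frac{86969}{216166} + \frac{31}{2} \cdot \frac{29}{2}} = \frac{1}{- \frac{86969}{216166} + \frac{899}{4}} = \frac{1}{\frac{96992679}{432332}} = \frac{432332}{96992679}$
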